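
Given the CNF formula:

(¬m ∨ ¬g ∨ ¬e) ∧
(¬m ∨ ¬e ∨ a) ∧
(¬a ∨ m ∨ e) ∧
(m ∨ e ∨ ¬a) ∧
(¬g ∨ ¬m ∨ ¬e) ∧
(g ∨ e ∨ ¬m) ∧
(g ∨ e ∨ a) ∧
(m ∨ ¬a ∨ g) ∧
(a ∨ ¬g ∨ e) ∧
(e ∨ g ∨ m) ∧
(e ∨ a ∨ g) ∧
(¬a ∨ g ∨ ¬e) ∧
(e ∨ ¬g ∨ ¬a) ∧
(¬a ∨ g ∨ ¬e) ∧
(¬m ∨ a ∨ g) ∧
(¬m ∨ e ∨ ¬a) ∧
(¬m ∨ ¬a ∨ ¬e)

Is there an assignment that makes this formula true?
Yes

Yes, the formula is satisfiable.

One satisfying assignment is: e=True, m=False, g=False, a=False

Verification: With this assignment, all 17 clauses evaluate to true.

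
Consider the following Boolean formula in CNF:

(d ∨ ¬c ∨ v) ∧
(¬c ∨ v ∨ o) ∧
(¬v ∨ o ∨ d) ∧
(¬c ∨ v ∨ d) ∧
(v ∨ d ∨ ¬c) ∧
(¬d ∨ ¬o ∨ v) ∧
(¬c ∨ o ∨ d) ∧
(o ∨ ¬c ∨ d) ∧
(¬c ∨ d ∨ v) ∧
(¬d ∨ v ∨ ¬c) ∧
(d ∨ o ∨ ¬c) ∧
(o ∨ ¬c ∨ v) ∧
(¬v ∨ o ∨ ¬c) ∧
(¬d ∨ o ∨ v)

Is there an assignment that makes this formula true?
Yes

Yes, the formula is satisfiable.

One satisfying assignment is: o=False, v=False, d=False, c=False

Verification: With this assignment, all 14 clauses evaluate to true.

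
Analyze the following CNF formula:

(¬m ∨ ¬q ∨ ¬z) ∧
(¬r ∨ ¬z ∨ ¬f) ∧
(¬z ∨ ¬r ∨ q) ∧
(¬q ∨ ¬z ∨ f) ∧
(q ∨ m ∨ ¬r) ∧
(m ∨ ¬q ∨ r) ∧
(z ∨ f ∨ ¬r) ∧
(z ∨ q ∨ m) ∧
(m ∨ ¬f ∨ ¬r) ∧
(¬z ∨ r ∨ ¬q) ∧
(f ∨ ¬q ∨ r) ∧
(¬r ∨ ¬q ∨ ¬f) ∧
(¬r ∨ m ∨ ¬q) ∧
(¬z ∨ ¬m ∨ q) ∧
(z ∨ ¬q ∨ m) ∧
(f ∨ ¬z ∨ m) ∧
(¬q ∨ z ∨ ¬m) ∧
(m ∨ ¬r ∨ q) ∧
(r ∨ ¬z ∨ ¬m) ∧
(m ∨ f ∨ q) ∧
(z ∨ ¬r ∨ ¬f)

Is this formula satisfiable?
Yes

Yes, the formula is satisfiable.

One satisfying assignment is: z=False, m=True, r=False, f=False, q=False

Verification: With this assignment, all 21 clauses evaluate to true.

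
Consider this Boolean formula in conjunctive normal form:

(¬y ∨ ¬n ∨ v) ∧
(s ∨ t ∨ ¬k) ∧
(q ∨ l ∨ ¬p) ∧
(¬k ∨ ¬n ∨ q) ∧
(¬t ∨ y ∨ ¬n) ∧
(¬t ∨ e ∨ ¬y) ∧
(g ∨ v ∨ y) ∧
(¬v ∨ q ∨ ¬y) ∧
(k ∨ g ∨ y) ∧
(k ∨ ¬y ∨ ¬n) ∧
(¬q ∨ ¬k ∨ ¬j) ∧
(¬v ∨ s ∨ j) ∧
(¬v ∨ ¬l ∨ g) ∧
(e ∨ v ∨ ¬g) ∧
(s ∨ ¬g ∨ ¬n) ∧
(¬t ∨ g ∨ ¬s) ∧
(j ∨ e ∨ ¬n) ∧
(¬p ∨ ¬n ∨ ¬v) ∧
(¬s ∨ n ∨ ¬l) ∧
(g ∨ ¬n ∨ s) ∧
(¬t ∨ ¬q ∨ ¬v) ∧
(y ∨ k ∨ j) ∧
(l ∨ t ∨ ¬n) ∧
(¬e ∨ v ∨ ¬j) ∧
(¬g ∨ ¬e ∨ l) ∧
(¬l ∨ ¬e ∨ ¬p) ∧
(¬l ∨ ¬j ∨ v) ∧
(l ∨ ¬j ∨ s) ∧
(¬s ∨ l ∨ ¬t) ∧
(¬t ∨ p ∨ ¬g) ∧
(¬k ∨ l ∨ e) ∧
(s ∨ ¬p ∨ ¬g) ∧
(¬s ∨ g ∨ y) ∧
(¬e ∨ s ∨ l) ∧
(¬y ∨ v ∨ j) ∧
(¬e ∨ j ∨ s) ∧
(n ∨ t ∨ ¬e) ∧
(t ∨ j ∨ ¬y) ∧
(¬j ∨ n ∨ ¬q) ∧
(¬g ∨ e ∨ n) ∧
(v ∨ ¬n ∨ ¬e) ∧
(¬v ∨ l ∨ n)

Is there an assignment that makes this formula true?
Yes

Yes, the formula is satisfiable.

One satisfying assignment is: p=False, q=True, y=False, j=True, e=False, k=False, l=True, s=True, v=True, n=True, t=False, g=True

Verification: With this assignment, all 42 clauses evaluate to true.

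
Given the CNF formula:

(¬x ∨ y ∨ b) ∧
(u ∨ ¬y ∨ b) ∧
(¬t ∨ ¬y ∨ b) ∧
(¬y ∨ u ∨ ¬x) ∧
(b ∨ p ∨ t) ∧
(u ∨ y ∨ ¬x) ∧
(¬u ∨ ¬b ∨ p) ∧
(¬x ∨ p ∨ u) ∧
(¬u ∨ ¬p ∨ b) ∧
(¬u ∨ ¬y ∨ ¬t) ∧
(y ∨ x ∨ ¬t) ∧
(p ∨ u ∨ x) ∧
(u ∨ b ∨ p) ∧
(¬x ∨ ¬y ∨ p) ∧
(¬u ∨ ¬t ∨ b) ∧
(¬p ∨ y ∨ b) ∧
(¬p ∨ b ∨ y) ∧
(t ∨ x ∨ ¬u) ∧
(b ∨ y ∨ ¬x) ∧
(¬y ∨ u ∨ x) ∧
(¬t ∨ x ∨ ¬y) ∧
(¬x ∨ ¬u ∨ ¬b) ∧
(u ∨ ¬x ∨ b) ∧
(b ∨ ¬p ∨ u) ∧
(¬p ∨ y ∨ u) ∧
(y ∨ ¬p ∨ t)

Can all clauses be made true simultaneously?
No

No, the formula is not satisfiable.

No assignment of truth values to the variables can make all 26 clauses true simultaneously.

The formula is UNSAT (unsatisfiable).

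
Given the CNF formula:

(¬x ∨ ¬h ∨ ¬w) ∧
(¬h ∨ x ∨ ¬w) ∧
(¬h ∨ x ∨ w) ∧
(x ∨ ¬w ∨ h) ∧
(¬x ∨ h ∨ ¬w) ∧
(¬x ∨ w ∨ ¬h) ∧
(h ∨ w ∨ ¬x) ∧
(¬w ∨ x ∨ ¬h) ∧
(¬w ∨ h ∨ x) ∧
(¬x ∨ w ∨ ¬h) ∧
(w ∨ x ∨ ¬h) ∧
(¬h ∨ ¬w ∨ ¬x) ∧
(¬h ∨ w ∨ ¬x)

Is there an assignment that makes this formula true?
Yes

Yes, the formula is satisfiable.

One satisfying assignment is: h=False, x=False, w=False

Verification: With this assignment, all 13 clauses evaluate to true.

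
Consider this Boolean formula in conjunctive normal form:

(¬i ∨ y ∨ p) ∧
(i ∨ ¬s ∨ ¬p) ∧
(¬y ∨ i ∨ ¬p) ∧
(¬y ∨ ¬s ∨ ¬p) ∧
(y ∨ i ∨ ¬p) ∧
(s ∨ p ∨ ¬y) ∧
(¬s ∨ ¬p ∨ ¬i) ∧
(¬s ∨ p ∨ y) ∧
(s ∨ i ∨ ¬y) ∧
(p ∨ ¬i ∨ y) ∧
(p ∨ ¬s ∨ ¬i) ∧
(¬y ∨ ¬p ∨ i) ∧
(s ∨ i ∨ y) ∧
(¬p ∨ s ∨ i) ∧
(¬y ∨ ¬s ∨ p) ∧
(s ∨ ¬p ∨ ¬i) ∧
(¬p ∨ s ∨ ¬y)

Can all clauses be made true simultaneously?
No

No, the formula is not satisfiable.

No assignment of truth values to the variables can make all 17 clauses true simultaneously.

The formula is UNSAT (unsatisfiable).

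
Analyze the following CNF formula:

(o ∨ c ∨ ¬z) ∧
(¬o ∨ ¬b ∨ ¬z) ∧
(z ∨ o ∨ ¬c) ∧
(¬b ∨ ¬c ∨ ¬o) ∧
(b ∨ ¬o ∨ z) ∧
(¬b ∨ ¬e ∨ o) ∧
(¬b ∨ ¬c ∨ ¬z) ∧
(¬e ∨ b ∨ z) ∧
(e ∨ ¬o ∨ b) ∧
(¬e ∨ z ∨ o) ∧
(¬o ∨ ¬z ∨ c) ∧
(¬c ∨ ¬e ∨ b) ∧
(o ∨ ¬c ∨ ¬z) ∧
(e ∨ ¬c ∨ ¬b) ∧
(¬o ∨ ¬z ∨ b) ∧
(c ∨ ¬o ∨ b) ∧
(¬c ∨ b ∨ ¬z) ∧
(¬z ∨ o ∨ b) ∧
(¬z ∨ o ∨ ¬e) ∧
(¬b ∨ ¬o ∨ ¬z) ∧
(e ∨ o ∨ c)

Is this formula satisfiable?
Yes

Yes, the formula is satisfiable.

One satisfying assignment is: b=True, o=True, c=False, z=False, e=False

Verification: With this assignment, all 21 clauses evaluate to true.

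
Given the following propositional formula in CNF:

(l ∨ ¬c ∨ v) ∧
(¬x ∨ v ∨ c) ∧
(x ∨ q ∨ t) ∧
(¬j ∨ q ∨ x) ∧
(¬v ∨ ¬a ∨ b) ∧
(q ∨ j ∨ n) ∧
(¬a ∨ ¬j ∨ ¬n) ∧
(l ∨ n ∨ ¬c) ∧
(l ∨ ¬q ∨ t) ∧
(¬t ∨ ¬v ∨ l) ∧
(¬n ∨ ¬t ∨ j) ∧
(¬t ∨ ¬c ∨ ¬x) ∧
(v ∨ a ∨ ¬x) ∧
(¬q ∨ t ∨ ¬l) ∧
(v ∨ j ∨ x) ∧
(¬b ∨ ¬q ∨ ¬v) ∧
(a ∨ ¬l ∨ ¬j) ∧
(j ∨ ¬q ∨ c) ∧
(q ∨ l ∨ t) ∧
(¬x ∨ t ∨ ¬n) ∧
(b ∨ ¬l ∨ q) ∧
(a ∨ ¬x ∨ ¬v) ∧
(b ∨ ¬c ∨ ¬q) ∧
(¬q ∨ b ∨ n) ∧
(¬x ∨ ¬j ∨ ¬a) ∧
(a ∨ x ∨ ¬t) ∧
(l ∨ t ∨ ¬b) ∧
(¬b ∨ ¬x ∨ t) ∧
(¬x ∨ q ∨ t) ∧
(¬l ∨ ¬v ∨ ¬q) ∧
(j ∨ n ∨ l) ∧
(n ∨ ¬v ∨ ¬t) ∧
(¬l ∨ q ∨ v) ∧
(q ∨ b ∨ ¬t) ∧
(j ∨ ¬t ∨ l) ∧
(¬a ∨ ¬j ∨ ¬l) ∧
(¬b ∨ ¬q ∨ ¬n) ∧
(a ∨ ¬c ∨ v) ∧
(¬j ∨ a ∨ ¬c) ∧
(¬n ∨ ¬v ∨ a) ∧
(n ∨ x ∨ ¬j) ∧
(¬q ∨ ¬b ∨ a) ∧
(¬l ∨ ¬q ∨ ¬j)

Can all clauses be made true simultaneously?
No

No, the formula is not satisfiable.

No assignment of truth values to the variables can make all 43 clauses true simultaneously.

The formula is UNSAT (unsatisfiable).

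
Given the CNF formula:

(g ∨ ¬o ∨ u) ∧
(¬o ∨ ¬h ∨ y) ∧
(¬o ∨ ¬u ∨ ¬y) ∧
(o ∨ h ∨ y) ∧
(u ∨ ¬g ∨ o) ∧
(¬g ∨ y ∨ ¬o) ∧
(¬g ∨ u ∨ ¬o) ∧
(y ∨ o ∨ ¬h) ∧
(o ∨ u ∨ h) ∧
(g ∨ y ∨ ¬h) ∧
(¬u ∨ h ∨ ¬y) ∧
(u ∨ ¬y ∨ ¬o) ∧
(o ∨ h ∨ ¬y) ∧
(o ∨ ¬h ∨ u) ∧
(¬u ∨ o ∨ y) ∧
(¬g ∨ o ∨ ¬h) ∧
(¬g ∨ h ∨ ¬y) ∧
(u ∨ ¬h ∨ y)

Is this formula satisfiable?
Yes

Yes, the formula is satisfiable.

One satisfying assignment is: y=True, h=True, g=False, u=True, o=False

Verification: With this assignment, all 18 clauses evaluate to true.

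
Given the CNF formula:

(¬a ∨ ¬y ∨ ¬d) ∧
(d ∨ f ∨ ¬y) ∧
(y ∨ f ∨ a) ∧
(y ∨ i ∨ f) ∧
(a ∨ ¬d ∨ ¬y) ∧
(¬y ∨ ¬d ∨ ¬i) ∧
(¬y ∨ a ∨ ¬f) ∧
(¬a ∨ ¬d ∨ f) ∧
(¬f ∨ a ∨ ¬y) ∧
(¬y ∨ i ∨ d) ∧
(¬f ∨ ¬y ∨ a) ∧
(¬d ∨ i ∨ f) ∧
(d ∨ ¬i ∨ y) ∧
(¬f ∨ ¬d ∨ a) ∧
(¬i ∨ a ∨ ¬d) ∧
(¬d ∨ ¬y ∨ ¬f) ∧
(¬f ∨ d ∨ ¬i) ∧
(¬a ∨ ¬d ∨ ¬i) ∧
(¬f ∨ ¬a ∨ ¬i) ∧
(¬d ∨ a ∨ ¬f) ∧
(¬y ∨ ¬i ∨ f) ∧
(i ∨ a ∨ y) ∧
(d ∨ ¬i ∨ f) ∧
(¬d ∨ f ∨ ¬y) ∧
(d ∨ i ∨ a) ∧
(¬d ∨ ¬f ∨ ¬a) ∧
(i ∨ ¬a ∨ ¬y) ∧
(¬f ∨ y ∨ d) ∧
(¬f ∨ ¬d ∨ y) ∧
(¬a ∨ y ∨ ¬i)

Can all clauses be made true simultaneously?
No

No, the formula is not satisfiable.

No assignment of truth values to the variables can make all 30 clauses true simultaneously.

The formula is UNSAT (unsatisfiable).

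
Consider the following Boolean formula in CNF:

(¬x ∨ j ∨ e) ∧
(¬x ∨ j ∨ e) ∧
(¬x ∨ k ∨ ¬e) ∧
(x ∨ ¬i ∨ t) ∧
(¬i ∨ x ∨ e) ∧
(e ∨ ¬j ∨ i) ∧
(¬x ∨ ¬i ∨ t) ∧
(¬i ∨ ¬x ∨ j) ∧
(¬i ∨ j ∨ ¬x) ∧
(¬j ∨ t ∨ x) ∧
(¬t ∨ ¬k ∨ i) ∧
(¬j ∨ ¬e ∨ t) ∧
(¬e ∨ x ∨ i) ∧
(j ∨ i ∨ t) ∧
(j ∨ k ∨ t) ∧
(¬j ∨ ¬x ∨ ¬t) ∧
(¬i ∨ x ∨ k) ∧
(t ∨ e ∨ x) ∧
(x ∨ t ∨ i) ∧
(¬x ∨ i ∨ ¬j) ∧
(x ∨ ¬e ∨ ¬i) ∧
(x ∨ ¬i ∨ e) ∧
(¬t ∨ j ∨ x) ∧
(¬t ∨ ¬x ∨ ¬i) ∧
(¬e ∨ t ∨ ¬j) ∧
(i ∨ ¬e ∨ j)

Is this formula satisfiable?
No

No, the formula is not satisfiable.

No assignment of truth values to the variables can make all 26 clauses true simultaneously.

The formula is UNSAT (unsatisfiable).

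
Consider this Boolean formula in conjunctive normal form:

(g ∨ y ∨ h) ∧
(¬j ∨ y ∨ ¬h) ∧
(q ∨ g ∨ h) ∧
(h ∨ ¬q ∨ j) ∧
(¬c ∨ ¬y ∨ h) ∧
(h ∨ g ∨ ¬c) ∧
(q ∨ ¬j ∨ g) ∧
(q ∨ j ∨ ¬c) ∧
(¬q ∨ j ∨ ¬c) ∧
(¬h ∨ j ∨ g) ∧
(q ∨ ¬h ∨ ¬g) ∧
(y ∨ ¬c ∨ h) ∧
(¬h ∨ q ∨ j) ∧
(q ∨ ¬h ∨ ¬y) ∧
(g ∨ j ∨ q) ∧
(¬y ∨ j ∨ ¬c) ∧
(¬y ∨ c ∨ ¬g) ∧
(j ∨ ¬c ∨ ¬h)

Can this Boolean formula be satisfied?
Yes

Yes, the formula is satisfiable.

One satisfying assignment is: h=False, j=False, c=False, y=False, g=True, q=False

Verification: With this assignment, all 18 clauses evaluate to true.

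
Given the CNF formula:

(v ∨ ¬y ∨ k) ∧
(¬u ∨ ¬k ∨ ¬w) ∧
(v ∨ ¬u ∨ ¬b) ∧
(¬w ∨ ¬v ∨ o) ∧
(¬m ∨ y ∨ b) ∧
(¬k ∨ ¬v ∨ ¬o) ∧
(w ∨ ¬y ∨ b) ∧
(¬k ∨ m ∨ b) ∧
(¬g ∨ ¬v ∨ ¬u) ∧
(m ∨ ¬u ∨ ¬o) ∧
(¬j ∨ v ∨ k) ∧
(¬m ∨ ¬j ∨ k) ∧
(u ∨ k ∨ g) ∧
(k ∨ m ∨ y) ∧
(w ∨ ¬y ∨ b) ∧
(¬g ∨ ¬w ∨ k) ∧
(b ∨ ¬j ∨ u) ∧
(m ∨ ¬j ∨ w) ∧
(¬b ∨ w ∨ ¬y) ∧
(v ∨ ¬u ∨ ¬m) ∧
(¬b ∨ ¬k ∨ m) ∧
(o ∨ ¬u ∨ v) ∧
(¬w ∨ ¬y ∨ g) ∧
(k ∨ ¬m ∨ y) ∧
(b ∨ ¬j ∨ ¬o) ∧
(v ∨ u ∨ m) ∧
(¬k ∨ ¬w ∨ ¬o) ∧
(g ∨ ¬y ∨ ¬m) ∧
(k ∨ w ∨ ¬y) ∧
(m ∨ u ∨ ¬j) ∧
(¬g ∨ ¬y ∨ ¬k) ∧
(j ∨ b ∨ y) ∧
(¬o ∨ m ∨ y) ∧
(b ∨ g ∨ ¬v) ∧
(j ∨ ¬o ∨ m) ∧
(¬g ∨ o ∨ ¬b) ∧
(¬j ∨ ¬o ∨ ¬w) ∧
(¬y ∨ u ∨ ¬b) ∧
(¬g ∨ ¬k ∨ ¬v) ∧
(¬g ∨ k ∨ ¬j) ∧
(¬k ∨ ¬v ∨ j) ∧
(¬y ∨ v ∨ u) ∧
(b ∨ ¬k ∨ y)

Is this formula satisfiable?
Yes

Yes, the formula is satisfiable.

One satisfying assignment is: w=True, k=True, v=False, j=False, m=True, b=True, g=False, y=False, o=False, u=False

Verification: With this assignment, all 43 clauses evaluate to true.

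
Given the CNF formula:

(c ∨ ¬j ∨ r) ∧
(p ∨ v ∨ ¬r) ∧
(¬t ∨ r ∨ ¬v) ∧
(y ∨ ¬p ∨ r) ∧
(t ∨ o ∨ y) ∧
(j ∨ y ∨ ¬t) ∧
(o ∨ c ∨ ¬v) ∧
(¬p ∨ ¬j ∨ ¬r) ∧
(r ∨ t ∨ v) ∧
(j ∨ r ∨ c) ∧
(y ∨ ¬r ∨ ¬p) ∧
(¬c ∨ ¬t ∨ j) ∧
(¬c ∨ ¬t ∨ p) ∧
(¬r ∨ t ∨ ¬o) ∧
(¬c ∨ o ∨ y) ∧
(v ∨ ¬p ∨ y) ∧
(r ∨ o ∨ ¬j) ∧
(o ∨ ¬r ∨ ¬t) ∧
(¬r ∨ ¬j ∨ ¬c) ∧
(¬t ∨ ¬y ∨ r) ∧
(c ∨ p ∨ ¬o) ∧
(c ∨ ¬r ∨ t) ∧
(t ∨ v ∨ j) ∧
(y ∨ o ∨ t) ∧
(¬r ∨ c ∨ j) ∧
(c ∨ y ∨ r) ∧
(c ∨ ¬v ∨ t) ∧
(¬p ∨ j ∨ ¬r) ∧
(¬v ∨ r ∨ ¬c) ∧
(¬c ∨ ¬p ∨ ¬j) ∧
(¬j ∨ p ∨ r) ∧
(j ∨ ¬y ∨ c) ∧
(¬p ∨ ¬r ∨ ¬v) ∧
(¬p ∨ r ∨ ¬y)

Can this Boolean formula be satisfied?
Yes

Yes, the formula is satisfiable.

One satisfying assignment is: r=True, p=False, t=False, o=False, y=True, j=False, v=True, c=True

Verification: With this assignment, all 34 clauses evaluate to true.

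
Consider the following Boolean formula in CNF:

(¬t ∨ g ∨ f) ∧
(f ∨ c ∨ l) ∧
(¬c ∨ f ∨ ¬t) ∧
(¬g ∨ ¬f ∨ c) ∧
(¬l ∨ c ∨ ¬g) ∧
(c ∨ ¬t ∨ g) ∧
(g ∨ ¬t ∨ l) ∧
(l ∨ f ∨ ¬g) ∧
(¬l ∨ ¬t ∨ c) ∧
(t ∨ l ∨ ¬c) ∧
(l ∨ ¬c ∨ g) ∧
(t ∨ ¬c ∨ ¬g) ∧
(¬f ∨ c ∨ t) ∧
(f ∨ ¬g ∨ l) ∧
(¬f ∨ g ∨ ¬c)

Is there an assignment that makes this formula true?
Yes

Yes, the formula is satisfiable.

One satisfying assignment is: c=False, t=False, l=True, f=False, g=False

Verification: With this assignment, all 15 clauses evaluate to true.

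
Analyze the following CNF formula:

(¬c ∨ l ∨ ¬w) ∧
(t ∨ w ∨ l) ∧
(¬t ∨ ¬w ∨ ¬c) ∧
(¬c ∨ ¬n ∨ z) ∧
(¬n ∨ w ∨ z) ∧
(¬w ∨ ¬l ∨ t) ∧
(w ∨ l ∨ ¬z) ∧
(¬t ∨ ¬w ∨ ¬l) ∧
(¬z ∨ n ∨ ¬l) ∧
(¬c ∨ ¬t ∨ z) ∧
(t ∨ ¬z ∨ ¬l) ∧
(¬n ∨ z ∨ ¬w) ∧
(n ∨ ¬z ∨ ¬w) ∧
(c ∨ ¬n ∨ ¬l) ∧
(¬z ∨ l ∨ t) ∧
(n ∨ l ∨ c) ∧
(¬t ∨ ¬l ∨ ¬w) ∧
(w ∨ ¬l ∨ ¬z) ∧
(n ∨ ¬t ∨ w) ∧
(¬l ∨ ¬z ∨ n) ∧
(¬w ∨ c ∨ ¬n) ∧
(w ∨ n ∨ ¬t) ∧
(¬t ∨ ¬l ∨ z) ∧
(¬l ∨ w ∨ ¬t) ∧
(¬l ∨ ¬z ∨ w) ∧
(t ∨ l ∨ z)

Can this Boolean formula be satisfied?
Yes

Yes, the formula is satisfiable.

One satisfying assignment is: t=False, l=True, z=False, n=False, w=False, c=False

Verification: With this assignment, all 26 clauses evaluate to true.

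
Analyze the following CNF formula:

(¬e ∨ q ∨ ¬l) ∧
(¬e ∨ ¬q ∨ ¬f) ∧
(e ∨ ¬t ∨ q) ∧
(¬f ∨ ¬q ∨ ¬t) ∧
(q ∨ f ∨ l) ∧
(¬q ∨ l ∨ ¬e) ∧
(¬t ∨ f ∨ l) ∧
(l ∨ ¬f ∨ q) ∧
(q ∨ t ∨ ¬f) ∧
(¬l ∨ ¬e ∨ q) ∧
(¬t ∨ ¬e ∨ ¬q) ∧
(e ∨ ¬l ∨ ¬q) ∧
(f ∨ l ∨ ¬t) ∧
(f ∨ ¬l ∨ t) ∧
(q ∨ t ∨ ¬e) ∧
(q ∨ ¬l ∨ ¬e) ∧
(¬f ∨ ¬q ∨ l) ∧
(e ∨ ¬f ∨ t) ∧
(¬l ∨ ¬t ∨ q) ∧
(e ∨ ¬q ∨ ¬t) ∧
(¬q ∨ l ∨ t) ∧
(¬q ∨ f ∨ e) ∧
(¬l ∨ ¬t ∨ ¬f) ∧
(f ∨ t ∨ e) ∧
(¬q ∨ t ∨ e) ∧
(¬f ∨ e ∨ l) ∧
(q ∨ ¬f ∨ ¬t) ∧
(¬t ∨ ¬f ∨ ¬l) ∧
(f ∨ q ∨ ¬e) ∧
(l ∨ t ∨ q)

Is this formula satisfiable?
No

No, the formula is not satisfiable.

No assignment of truth values to the variables can make all 30 clauses true simultaneously.

The formula is UNSAT (unsatisfiable).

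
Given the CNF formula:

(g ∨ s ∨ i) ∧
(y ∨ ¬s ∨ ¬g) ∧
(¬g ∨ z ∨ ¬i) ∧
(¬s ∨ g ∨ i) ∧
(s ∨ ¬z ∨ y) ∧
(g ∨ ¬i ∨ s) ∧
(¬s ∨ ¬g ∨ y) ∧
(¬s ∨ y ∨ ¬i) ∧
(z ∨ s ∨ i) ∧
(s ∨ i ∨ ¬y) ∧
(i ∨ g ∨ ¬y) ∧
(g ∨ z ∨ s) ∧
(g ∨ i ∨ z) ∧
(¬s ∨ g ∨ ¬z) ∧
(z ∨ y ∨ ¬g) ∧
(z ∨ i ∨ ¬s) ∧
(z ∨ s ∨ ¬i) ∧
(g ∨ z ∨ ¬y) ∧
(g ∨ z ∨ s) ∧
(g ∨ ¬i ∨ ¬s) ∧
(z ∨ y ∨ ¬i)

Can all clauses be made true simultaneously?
Yes

Yes, the formula is satisfiable.

One satisfying assignment is: i=False, z=True, y=True, g=True, s=True

Verification: With this assignment, all 21 clauses evaluate to true.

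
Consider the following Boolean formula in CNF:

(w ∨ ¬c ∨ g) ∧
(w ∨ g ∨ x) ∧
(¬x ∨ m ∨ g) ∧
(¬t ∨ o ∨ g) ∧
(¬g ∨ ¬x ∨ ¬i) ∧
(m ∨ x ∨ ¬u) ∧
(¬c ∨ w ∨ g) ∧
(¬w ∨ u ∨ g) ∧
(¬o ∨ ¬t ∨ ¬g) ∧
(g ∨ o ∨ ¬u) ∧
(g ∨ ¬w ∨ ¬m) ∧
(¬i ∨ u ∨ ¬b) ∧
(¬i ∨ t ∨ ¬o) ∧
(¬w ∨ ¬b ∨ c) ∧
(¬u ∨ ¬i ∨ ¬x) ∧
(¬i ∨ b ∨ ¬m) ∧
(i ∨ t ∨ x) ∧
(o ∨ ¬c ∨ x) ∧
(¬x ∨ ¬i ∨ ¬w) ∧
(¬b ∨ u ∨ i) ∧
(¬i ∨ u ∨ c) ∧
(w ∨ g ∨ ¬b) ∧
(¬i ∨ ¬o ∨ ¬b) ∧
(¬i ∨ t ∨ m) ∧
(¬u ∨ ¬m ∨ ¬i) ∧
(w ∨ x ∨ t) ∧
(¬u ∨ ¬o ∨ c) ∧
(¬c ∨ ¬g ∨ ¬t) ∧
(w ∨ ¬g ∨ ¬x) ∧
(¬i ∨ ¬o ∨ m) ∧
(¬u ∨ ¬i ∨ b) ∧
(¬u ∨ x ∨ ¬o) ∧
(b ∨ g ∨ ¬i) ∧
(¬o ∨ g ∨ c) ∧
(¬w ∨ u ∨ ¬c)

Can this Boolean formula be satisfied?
Yes

Yes, the formula is satisfiable.

One satisfying assignment is: w=True, t=False, i=False, m=False, u=False, o=False, g=True, c=False, x=True, b=False

Verification: With this assignment, all 35 clauses evaluate to true.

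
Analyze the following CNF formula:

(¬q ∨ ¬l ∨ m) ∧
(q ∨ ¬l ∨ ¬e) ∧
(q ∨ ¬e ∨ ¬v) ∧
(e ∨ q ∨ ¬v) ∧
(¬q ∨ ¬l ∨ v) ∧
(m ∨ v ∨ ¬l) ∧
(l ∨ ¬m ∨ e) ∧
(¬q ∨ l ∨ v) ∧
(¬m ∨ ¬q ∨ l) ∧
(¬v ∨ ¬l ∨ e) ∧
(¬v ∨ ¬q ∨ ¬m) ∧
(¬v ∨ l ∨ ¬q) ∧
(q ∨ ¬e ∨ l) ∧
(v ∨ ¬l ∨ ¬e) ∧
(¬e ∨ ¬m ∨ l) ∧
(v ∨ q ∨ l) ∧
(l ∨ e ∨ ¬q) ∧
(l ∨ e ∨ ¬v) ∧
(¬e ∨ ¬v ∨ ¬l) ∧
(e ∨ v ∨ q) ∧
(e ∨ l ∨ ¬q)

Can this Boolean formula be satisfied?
No

No, the formula is not satisfiable.

No assignment of truth values to the variables can make all 21 clauses true simultaneously.

The formula is UNSAT (unsatisfiable).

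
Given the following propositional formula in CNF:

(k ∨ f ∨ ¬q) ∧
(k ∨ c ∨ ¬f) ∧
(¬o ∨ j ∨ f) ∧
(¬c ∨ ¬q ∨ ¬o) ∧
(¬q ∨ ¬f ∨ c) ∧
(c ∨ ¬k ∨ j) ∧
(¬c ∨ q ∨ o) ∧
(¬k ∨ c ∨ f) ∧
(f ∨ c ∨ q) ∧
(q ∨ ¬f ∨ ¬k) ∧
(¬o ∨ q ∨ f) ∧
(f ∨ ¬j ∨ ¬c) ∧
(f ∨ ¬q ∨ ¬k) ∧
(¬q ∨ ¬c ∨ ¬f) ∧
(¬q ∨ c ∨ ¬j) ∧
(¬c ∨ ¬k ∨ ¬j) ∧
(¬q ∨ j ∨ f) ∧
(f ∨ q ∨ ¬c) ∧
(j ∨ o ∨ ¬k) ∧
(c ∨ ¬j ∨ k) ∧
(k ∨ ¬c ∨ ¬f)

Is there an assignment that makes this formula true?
No

No, the formula is not satisfiable.

No assignment of truth values to the variables can make all 21 clauses true simultaneously.

The formula is UNSAT (unsatisfiable).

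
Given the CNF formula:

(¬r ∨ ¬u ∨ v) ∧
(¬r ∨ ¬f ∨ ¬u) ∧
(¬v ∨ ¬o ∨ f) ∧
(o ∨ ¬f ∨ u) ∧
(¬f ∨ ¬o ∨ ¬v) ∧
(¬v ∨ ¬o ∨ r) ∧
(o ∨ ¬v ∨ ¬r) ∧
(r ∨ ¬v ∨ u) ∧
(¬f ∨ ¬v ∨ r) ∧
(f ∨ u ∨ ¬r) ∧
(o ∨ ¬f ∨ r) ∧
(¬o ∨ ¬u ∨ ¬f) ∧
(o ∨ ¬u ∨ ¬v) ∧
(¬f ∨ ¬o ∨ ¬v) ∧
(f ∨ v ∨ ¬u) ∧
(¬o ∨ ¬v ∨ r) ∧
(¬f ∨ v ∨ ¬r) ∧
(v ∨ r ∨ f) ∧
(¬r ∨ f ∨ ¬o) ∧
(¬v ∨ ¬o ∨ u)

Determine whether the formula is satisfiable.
Yes

Yes, the formula is satisfiable.

One satisfying assignment is: f=True, o=True, v=False, u=False, r=False

Verification: With this assignment, all 20 clauses evaluate to true.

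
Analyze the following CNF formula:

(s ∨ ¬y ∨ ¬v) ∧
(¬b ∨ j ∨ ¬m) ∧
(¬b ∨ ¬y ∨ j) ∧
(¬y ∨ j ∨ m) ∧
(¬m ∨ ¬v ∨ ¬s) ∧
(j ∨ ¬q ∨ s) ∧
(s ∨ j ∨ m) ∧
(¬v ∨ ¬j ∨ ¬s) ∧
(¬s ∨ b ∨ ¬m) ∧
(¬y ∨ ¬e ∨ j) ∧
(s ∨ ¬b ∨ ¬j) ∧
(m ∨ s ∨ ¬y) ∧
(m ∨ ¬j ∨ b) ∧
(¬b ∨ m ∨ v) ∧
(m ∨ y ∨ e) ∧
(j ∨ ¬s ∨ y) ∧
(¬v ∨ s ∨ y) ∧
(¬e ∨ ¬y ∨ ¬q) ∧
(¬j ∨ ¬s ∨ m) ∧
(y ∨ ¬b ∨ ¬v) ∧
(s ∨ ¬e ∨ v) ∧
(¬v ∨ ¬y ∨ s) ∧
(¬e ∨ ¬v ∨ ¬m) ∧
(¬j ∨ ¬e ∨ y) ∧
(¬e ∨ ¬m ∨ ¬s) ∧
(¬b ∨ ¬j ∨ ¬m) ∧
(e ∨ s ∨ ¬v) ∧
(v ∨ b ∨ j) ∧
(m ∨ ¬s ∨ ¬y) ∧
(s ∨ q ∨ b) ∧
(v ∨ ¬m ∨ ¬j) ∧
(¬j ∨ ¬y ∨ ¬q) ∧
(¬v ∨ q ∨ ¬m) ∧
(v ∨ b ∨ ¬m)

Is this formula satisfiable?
No

No, the formula is not satisfiable.

No assignment of truth values to the variables can make all 34 clauses true simultaneously.

The formula is UNSAT (unsatisfiable).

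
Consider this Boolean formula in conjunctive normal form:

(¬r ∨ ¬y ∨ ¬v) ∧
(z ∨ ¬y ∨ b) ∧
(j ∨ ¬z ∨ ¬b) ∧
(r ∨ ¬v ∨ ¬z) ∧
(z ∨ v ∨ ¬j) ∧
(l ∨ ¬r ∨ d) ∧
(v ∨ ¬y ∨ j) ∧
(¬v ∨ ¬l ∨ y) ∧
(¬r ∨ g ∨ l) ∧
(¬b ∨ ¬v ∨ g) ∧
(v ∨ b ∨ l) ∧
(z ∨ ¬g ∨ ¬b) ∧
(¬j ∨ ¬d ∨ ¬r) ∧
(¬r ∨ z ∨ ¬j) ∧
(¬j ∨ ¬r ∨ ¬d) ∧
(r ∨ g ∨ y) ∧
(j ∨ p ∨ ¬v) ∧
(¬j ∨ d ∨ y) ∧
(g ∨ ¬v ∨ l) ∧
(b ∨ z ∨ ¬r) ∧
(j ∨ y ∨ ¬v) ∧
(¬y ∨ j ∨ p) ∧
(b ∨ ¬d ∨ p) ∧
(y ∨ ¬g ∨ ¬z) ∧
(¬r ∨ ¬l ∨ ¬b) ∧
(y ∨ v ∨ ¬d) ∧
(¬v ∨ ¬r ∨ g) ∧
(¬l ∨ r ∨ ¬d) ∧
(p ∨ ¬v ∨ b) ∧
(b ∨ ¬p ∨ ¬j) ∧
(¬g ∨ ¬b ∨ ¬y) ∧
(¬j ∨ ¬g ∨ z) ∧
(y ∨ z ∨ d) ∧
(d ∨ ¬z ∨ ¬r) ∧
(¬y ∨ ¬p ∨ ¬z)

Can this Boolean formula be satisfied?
Yes

Yes, the formula is satisfiable.

One satisfying assignment is: g=False, d=False, j=True, b=True, z=True, p=False, y=True, l=False, r=False, v=False

Verification: With this assignment, all 35 clauses evaluate to true.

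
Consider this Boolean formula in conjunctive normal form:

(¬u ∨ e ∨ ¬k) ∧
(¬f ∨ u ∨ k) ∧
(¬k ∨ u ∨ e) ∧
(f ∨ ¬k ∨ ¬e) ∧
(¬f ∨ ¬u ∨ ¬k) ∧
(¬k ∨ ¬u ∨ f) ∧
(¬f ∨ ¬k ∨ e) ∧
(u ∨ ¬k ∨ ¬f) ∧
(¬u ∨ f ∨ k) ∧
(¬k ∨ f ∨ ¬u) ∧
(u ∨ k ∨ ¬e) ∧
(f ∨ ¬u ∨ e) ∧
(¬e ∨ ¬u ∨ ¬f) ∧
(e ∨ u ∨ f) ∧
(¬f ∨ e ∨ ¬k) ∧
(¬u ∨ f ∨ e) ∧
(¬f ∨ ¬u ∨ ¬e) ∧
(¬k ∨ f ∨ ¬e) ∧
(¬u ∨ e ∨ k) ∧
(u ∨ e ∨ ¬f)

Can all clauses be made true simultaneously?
No

No, the formula is not satisfiable.

No assignment of truth values to the variables can make all 20 clauses true simultaneously.

The formula is UNSAT (unsatisfiable).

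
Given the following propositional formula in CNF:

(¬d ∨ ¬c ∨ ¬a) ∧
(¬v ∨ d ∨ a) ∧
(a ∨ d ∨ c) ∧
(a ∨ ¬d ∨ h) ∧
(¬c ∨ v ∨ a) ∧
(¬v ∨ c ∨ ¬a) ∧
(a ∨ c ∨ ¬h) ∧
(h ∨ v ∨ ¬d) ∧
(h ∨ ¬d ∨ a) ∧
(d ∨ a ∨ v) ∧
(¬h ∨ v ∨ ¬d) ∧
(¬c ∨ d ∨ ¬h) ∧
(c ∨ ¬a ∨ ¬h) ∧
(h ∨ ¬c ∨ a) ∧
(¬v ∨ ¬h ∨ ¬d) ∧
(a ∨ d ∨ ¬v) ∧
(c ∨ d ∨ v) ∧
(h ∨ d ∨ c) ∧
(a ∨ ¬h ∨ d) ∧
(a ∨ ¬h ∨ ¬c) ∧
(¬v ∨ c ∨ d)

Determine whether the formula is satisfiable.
Yes

Yes, the formula is satisfiable.

One satisfying assignment is: c=True, h=False, a=True, v=False, d=False

Verification: With this assignment, all 21 clauses evaluate to true.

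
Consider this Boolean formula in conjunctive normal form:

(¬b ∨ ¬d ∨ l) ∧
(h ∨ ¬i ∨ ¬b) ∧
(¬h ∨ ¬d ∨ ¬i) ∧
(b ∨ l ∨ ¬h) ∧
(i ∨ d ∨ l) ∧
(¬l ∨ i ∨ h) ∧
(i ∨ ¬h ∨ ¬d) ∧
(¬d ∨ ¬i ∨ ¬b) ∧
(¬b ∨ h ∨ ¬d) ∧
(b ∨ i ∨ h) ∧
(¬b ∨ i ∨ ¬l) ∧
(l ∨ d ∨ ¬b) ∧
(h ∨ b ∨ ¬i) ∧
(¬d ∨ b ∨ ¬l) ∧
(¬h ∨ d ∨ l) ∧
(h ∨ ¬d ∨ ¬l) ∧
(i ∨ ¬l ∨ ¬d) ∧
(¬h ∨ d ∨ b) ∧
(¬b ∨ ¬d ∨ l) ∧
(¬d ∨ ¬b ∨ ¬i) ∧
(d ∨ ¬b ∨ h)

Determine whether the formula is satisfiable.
Yes

Yes, the formula is satisfiable.

One satisfying assignment is: i=True, b=True, d=False, l=True, h=True

Verification: With this assignment, all 21 clauses evaluate to true.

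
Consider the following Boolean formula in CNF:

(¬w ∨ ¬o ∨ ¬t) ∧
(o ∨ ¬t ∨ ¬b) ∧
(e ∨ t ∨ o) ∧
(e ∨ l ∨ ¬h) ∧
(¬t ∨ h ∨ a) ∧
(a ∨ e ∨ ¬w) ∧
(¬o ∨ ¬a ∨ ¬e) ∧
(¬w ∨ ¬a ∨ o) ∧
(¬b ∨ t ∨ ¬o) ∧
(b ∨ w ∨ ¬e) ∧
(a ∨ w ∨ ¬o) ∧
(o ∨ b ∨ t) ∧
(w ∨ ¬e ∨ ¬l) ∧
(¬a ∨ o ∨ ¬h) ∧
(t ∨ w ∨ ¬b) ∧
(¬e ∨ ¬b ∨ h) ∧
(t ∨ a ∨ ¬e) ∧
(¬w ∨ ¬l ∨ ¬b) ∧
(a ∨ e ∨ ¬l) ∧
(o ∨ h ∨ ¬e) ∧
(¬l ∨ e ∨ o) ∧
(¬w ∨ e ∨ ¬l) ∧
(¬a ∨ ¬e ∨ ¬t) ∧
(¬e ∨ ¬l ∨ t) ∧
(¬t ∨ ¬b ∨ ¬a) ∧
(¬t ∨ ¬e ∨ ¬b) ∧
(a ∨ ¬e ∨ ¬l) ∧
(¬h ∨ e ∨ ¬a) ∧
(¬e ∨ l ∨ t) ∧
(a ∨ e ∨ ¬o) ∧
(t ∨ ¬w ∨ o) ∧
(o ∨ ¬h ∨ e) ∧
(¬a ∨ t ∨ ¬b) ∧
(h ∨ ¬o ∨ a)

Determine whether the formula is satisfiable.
Yes

Yes, the formula is satisfiable.

One satisfying assignment is: a=False, o=False, h=True, w=True, l=False, b=False, e=True, t=True

Verification: With this assignment, all 34 clauses evaluate to true.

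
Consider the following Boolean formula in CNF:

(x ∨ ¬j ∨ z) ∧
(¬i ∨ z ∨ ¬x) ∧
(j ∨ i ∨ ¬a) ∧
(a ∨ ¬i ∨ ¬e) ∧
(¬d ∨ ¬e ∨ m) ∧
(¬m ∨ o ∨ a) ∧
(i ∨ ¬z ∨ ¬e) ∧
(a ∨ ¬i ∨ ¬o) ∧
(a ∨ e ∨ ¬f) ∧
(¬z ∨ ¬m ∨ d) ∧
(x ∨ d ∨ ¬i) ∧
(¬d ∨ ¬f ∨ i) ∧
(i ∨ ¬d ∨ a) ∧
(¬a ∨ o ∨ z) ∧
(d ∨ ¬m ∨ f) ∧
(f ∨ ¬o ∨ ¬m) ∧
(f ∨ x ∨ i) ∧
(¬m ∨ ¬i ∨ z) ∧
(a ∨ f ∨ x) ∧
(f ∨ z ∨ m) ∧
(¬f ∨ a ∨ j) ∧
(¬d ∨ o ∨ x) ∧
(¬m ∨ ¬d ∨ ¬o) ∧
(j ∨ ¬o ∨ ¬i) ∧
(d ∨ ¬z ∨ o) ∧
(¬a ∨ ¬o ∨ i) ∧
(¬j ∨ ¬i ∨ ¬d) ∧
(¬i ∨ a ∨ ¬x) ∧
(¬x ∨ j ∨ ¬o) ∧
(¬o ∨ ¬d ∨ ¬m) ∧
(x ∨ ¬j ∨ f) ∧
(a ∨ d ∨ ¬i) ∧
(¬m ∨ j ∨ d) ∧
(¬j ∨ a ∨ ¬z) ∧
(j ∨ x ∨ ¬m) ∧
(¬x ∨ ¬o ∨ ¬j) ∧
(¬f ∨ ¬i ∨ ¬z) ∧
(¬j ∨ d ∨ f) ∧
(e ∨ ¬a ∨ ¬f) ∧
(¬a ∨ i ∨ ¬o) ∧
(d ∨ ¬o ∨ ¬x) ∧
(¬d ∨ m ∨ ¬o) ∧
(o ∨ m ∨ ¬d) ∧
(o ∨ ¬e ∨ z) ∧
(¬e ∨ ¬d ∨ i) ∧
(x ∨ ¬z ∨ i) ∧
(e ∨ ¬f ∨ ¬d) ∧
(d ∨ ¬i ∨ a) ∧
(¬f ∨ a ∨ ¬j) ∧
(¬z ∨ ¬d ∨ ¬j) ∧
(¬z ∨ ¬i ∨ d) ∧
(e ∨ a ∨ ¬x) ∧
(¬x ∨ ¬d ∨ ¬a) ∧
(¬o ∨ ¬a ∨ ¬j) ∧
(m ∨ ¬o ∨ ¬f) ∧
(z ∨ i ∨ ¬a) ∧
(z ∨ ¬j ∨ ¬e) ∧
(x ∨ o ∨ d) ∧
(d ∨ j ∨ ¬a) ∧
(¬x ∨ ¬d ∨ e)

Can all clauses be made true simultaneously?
No

No, the formula is not satisfiable.

No assignment of truth values to the variables can make all 60 clauses true simultaneously.

The formula is UNSAT (unsatisfiable).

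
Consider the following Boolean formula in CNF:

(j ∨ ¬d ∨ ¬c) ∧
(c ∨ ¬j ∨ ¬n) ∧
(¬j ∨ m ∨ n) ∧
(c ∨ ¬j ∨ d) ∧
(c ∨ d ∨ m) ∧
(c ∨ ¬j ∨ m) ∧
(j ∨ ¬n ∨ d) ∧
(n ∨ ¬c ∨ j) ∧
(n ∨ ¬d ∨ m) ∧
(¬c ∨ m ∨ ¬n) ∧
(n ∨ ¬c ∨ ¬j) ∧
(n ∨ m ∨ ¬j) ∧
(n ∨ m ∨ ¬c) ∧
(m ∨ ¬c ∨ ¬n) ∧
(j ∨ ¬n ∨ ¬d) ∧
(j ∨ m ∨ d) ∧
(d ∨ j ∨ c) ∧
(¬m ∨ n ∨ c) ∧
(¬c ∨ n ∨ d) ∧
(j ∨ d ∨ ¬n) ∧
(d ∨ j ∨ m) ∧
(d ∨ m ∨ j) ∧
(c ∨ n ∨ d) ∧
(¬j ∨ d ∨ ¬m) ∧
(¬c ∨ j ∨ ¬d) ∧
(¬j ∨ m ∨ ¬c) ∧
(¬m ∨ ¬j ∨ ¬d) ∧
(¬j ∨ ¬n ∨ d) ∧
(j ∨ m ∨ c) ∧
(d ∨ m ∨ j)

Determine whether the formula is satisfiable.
No

No, the formula is not satisfiable.

No assignment of truth values to the variables can make all 30 clauses true simultaneously.

The formula is UNSAT (unsatisfiable).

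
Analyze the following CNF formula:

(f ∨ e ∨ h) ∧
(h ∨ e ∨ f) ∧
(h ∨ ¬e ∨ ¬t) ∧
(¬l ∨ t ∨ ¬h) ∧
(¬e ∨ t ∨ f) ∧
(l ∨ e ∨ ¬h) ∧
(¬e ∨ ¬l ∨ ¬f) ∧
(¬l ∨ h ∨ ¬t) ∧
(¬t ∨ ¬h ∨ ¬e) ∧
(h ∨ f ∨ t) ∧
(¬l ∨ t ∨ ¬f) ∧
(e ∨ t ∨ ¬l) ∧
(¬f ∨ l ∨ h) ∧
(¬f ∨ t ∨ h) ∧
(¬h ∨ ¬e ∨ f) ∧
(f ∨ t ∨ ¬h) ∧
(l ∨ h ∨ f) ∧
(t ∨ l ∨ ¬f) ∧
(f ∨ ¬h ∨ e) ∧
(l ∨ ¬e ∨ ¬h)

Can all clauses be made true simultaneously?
Yes

Yes, the formula is satisfiable.

One satisfying assignment is: t=True, h=True, l=True, e=False, f=True

Verification: With this assignment, all 20 clauses evaluate to true.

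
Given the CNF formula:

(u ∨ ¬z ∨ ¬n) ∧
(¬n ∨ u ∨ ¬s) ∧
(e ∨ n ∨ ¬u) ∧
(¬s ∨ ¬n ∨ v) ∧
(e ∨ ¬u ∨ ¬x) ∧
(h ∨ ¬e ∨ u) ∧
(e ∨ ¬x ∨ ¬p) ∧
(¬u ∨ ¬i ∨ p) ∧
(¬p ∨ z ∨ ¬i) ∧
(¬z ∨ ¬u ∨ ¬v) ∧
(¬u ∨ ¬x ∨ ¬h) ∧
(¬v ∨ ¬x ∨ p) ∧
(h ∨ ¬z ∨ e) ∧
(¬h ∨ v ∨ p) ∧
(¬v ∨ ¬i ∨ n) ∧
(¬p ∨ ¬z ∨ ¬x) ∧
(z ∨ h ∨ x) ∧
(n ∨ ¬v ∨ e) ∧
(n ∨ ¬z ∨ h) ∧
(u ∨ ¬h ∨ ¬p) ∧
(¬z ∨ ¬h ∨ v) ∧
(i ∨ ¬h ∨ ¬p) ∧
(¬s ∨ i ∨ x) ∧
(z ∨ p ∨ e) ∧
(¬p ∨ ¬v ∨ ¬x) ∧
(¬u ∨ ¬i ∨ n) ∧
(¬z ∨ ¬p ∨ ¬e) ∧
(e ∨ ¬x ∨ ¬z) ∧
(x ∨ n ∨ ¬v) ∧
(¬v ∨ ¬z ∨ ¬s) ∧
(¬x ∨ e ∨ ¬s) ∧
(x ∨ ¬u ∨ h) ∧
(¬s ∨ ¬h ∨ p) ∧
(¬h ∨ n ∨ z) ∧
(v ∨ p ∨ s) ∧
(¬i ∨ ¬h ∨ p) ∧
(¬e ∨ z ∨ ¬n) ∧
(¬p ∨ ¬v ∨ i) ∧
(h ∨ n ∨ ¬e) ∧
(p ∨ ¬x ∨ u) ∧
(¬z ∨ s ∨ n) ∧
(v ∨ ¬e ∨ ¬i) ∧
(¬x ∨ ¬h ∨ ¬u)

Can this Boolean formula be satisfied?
No

No, the formula is not satisfiable.

No assignment of truth values to the variables can make all 43 clauses true simultaneously.

The formula is UNSAT (unsatisfiable).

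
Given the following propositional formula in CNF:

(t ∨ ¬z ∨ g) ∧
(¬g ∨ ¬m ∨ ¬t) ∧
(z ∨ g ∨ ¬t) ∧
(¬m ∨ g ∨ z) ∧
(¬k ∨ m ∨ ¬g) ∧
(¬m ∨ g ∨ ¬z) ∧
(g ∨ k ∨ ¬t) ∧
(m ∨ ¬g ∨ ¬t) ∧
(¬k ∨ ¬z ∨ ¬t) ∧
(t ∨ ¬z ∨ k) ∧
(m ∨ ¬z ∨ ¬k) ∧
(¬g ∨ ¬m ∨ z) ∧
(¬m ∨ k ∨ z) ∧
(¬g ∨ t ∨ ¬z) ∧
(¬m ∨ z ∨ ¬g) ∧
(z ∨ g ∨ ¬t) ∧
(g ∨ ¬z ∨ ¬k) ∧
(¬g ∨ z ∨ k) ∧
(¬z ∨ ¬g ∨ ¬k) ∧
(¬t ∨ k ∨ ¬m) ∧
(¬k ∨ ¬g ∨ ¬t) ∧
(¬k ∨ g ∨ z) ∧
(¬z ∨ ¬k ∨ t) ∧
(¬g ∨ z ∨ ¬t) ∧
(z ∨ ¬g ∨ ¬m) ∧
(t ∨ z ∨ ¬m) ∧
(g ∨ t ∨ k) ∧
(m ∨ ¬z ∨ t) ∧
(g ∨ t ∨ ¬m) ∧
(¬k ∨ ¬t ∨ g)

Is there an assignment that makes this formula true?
No

No, the formula is not satisfiable.

No assignment of truth values to the variables can make all 30 clauses true simultaneously.

The formula is UNSAT (unsatisfiable).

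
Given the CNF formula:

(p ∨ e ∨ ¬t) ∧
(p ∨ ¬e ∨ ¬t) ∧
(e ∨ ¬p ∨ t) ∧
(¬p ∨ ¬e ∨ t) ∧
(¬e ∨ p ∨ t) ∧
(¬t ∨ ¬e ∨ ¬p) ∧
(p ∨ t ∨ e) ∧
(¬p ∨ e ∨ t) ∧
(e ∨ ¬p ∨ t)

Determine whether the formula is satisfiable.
Yes

Yes, the formula is satisfiable.

One satisfying assignment is: t=True, e=False, p=True

Verification: With this assignment, all 9 clauses evaluate to true.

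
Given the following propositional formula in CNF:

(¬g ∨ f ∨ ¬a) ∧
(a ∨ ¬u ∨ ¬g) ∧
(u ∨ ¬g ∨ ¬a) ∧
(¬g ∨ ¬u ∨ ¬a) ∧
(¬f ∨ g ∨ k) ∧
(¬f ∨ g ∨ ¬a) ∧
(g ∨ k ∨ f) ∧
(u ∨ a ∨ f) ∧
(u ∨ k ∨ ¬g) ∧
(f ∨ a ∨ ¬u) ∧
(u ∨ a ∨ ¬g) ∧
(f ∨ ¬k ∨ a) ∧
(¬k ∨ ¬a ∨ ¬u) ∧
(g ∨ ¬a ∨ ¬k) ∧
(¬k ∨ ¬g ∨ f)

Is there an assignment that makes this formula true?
Yes

Yes, the formula is satisfiable.

One satisfying assignment is: g=False, k=True, f=True, u=True, a=False

Verification: With this assignment, all 15 clauses evaluate to true.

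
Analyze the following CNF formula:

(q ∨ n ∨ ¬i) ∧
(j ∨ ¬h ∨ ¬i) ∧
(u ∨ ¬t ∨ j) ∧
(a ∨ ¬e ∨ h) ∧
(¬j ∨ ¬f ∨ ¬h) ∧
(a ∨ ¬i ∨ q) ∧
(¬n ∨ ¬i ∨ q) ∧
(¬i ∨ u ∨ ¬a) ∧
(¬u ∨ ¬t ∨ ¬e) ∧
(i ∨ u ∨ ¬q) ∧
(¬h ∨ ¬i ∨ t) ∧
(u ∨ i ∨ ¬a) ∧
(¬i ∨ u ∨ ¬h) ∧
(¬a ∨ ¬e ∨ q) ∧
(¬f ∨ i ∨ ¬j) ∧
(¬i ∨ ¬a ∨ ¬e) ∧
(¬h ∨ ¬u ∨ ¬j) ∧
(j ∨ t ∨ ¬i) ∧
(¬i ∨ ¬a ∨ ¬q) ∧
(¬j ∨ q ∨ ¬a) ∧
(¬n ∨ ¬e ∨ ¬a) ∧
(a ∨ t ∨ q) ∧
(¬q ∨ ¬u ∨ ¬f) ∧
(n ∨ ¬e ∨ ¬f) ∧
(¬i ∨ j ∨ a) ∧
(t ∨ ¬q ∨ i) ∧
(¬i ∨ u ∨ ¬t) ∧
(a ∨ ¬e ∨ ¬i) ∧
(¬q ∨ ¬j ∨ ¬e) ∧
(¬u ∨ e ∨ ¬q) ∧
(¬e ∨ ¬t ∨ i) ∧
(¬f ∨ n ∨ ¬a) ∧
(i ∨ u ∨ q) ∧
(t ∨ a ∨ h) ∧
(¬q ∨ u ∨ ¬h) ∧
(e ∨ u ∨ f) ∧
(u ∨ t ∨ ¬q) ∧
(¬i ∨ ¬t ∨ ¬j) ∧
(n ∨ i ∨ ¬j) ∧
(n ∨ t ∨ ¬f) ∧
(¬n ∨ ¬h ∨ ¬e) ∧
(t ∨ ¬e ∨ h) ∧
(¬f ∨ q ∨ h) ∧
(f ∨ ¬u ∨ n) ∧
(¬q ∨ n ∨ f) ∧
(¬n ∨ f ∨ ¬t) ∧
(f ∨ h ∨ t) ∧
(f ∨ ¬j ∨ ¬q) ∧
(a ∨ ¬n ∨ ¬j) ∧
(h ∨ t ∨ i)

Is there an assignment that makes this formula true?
Yes

Yes, the formula is satisfiable.

One satisfying assignment is: i=False, q=False, f=False, j=False, n=True, e=False, a=True, u=True, h=True, t=False

Verification: With this assignment, all 50 clauses evaluate to true.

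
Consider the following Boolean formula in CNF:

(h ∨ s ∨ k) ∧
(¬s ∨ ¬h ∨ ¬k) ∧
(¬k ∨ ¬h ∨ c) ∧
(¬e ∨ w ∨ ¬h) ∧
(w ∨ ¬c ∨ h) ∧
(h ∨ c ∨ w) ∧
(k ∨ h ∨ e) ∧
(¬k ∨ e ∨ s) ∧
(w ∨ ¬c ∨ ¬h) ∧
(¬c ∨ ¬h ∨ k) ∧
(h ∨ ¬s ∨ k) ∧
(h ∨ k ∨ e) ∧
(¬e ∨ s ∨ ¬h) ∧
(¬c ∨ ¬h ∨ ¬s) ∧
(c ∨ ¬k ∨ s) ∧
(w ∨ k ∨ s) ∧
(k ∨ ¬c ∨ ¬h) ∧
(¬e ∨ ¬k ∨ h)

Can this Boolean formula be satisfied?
Yes

Yes, the formula is satisfiable.

One satisfying assignment is: s=True, e=False, h=True, c=False, k=False, w=False

Verification: With this assignment, all 18 clauses evaluate to true.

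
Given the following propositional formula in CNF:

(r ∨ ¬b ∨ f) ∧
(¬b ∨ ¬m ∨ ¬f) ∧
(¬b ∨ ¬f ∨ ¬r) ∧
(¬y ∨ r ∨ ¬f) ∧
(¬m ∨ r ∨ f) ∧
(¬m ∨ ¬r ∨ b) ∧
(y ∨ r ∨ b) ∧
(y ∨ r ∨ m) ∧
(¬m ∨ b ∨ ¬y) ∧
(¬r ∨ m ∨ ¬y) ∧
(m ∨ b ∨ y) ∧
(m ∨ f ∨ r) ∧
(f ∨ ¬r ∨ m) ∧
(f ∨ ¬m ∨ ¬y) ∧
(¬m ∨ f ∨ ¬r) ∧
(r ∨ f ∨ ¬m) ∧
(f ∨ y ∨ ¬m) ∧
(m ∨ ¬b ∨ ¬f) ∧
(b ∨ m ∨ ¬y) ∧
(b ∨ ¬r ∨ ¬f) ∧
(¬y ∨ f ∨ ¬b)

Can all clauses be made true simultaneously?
No

No, the formula is not satisfiable.

No assignment of truth values to the variables can make all 21 clauses true simultaneously.

The formula is UNSAT (unsatisfiable).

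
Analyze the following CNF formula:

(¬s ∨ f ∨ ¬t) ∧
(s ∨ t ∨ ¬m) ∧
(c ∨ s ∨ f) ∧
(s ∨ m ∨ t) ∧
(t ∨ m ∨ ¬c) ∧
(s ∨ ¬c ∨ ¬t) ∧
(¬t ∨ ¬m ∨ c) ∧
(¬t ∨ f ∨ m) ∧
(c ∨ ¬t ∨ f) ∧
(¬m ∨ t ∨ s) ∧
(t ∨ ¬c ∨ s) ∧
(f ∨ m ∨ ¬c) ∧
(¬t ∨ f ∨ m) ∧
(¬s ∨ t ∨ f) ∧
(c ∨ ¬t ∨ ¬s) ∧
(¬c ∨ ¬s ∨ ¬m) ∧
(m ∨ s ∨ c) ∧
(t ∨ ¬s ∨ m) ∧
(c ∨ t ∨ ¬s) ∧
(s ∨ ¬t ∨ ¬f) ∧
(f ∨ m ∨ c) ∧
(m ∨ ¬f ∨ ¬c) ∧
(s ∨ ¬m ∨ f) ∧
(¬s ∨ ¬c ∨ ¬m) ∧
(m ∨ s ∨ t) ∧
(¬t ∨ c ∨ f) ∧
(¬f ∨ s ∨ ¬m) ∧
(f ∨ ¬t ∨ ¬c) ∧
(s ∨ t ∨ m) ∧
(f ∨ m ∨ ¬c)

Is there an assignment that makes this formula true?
No

No, the formula is not satisfiable.

No assignment of truth values to the variables can make all 30 clauses true simultaneously.

The formula is UNSAT (unsatisfiable).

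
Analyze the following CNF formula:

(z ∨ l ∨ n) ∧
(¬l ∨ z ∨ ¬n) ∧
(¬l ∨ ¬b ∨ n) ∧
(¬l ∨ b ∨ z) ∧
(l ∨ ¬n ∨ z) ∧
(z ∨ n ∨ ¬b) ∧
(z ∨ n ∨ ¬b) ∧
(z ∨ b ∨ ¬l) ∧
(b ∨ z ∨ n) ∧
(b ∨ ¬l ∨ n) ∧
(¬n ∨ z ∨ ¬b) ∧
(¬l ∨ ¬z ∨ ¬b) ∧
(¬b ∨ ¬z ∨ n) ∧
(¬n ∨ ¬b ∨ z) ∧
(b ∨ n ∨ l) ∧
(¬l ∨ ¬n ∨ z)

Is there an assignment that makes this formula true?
Yes

Yes, the formula is satisfiable.

One satisfying assignment is: l=False, z=True, b=False, n=True

Verification: With this assignment, all 16 clauses evaluate to true.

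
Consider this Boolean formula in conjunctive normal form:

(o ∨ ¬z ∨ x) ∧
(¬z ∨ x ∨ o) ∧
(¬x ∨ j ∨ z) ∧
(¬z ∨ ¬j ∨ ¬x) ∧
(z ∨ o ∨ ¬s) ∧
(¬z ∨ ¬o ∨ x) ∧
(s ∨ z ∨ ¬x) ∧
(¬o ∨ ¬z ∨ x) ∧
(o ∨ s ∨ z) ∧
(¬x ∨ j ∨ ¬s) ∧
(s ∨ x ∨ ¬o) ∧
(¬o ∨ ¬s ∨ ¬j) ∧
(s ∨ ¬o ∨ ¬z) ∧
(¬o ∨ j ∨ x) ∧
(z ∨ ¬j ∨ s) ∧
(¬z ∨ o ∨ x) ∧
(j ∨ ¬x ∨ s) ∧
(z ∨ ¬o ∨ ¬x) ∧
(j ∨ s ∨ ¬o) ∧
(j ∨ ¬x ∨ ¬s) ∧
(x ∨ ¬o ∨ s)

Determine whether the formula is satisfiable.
No

No, the formula is not satisfiable.

No assignment of truth values to the variables can make all 21 clauses true simultaneously.

The formula is UNSAT (unsatisfiable).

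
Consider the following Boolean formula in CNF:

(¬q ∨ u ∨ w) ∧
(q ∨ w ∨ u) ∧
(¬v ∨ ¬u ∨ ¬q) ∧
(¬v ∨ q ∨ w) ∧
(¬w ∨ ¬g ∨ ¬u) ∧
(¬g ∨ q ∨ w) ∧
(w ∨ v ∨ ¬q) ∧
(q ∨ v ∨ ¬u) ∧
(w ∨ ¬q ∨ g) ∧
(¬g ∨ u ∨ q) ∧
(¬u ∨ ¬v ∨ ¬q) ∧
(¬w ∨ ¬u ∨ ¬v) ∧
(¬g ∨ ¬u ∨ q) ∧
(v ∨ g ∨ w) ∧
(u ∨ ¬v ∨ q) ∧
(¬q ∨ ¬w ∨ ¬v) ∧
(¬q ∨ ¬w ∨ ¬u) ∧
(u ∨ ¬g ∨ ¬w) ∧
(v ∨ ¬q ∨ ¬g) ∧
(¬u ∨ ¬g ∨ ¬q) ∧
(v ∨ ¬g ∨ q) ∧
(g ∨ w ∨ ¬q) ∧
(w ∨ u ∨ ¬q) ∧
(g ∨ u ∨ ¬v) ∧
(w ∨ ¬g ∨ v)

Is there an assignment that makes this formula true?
Yes

Yes, the formula is satisfiable.

One satisfying assignment is: u=False, g=False, v=False, q=False, w=True

Verification: With this assignment, all 25 clauses evaluate to true.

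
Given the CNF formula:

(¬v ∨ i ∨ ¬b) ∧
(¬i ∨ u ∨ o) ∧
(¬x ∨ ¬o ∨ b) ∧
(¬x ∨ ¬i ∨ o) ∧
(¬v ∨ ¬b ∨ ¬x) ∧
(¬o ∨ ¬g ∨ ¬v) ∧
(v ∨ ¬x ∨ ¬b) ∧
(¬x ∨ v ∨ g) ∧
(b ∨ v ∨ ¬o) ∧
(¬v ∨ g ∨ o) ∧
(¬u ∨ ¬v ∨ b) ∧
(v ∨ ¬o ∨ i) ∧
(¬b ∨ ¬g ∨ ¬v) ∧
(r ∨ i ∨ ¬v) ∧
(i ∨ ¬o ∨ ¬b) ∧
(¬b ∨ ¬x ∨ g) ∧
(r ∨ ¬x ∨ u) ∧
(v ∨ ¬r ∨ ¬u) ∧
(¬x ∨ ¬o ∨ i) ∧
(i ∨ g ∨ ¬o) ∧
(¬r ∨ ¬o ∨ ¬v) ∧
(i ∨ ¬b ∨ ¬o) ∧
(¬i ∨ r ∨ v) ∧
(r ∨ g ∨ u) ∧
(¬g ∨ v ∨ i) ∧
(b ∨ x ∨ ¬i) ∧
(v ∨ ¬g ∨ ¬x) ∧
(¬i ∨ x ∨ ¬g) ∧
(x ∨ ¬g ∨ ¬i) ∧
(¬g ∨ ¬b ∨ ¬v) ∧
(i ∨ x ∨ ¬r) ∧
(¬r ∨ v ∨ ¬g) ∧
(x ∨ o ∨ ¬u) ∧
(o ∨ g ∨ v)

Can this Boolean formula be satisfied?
Yes

Yes, the formula is satisfiable.

One satisfying assignment is: i=True, r=False, v=True, u=True, x=False, o=True, g=False, b=True

Verification: With this assignment, all 34 clauses evaluate to true.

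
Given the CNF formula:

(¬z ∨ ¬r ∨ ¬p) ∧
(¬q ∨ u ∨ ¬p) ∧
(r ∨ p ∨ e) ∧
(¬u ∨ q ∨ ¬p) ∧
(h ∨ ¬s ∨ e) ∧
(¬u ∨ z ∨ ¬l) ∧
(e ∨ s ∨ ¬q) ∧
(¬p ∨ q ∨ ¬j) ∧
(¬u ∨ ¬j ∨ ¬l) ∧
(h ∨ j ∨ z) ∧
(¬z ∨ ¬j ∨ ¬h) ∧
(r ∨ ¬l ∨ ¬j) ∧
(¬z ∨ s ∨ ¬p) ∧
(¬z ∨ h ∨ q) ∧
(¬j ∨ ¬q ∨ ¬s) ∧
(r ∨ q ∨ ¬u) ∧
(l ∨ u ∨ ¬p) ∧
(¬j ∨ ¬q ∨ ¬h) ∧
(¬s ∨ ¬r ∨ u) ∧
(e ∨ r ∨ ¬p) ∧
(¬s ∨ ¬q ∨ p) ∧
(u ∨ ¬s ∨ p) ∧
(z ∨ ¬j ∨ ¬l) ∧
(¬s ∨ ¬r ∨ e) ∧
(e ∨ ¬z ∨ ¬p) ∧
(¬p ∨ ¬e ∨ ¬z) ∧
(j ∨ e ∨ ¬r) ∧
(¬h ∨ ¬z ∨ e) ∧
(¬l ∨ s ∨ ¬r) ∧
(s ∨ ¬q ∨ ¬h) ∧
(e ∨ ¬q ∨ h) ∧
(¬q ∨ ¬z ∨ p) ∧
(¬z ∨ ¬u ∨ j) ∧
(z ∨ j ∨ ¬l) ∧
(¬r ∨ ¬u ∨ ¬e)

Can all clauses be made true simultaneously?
Yes

Yes, the formula is satisfiable.

One satisfying assignment is: u=True, e=False, s=False, l=False, q=False, z=False, h=False, j=True, r=True, p=False

Verification: With this assignment, all 35 clauses evaluate to true.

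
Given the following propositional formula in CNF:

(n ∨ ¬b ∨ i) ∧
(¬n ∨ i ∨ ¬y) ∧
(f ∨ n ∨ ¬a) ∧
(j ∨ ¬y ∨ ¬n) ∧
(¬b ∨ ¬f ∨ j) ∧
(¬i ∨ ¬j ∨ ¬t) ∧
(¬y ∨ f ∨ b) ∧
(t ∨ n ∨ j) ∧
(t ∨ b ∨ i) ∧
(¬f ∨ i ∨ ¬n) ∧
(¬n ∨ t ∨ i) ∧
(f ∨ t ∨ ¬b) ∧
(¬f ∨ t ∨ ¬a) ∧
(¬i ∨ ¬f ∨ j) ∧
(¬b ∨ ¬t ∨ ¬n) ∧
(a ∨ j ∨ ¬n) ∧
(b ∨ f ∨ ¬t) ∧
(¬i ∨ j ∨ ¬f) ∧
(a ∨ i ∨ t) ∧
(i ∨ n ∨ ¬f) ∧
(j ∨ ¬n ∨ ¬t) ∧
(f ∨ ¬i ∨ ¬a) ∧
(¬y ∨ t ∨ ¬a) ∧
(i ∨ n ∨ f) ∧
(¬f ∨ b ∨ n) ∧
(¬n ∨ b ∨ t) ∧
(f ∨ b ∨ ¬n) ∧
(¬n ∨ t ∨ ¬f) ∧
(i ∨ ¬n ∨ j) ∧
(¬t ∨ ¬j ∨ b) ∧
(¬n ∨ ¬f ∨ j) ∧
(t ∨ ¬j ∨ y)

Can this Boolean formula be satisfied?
Yes

Yes, the formula is satisfiable.

One satisfying assignment is: j=True, f=True, t=False, b=True, y=True, i=True, n=False, a=False

Verification: With this assignment, all 32 clauses evaluate to true.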